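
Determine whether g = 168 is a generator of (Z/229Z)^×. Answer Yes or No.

No

φ(229) = 229 − 1 = 228 = 2^2 · 3 · 19.
168 is a primitive root mod 229 iff 168^(φ(229)/q) ≢ 1 for every prime q | φ(229), i.e. q ∈ {2, 3, 19}.
168^114 ≡ 1 (mod 229)  [q = 2: ≡ 1 ✗]
168^76 ≡ 1 (mod 229)  [q = 3: ≡ 1 ✗]
168^12 ≡ 44 (mod 229)  [q = 19: ≢ 1 ✓]
The check at q = 2 fails, so 168 generates a proper subgroup.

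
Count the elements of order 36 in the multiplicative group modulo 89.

φ(89) = 89 − 1 = 88 = 2^3 · 11.
In a cyclic group of order 88, there are φ(d) elements of order d for each divisor d of 88, and zero for non-divisors.
Since 36 ∤ 88, the count is 0.

0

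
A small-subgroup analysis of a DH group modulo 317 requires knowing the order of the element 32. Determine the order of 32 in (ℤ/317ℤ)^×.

316

Since 32 ∈ (Z/317Z)^×, its order divides φ(317) = 317 − 1 = 316 = 2^2 · 79.
Divisors of 316: 1, 2, 4, 79, 158, 316.
Compute 32^d (mod 317) for the divisors d until we hit 1:
32^1 ≡ 32 (mod 317)
32^2 ≡ 73 (mod 317)
32^4 ≡ 257 (mod 317)
32^79 ≡ 203 (mod 317)
32^158 ≡ 316 (mod 317)
32^316 ≡ 1 (mod 317) ✓
So ord_317(32) = 316.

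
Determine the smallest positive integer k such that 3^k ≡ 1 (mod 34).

By Lagrange's theorem, ord_34(3) divides φ(34) = φ(2)·φ(17) = 1·16 = 16 = 2^4.
Divisors of 16: 1, 2, 4, 8, 16.
Test each divisor d:
3^1 ≡ 3
3^2 ≡ 9
3^4 ≡ 13
3^8 ≡ 33
3^16 ≡ 1
So ord_34(3) = 16.

16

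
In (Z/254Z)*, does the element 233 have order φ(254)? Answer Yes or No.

Yes

φ(254) = φ(2)·φ(127) = 1·126 = 126 = 2 · 3^2 · 7.
Test 233^(126/q) mod 254 for each prime factor q of 126:
233^63 ≡ 253 (mod 254)  [q = 2: ≢ 1 ✓]
233^42 ≡ 19 (mod 254)  [q = 3: ≢ 1 ✓]
233^18 ≡ 129 (mod 254)  [q = 7: ≢ 1 ✓]
All checks pass, so 233 has order 126 and is a primitive root modulo 254.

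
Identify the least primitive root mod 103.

5

φ(103) = 103 − 1 = 102 = 2 · 3 · 17.
Test candidates g = 2, 3, … against the prime factors q ∈ {2, 3, 17} of φ(103): g is a generator iff g^(102/q) ≢ 1 for every such q.
g = 2: 2^51 ≡ 1 — hits 1, so not a primitive root.
g = 3: 3^51 ≡ 102; 3^34 ≡ 1 — hits 1, so not a primitive root.
g = 4: 4^51 ≡ 1 — hits 1, so not a primitive root.
g = 5: 5^51 ≡ 102; 5^34 ≡ 56; 5^6 ≡ 72 — none is 1, so 5 is a primitive root.
So 5 is the smallest generator of (Z/103Z)^×.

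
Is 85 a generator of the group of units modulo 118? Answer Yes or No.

No

φ(118) = φ(2)·φ(59) = 1·58 = 58 = 2 · 29.
Test 85^(58/q) mod 118 for each prime factor q of 58:
85^29 ≡ 1 (mod 118)  [q = 2: ≡ 1 ✗]
85^2 ≡ 27 (mod 118)  [q = 29: ≢ 1 ✓]
The check at q = 2 fails, so 85 generates a proper subgroup.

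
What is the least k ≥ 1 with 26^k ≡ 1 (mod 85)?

8

ord(26) | φ(85) = φ(5·17) = (5−1)·(17−1) = 4·16 = 64 = 2^6.
Divisors of 64: 1, 2, 4, 8, 16, 32, 64.
Check 26^d mod 85 for each divisor in increasing order:
26^1 ≡ 26
26^2 ≡ 81
26^4 ≡ 16
26^8 ≡ 1
Hence ord(26) = 8.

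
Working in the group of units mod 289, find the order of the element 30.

Since 30 ∈ (Z/289Z)^×, its order divides φ(289) = φ(17^2) = 17·(17−1) = 272 = 2^4 · 17.
Divisors of 272: 1, 2, 4, 8, 16, 17, 34, 68, 136, 272.
Compute 30^d (mod 289) for the divisors d until we hit 1:
30^1 ≡ 30 (mod 289)
30^2 ≡ 33 (mod 289)
30^4 ≡ 222 (mod 289)
30^8 ≡ 154 (mod 289)
30^16 ≡ 18 (mod 289)
30^17 ≡ 251 (mod 289)
30^34 ≡ 288 (mod 289)
30^68 ≡ 1 (mod 289) ✓
The smallest such exponent is 68, so the order of 30 is 68.

68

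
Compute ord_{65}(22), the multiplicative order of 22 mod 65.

The order of 22 must divide φ(65) = φ(5·13) = (5−1)·(13−1) = 4·12 = 48 = 2^4 · 3.
Divisors of 48: 1, 2, 3, 4, 6, 8, 12, 16, 24, 48.
Test each divisor d:
22^1 ≡ 22 (mod 65)
22^2 ≡ 29 (mod 65)
22^3 ≡ 53 (mod 65)
22^4 ≡ 61 (mod 65)
22^6 ≡ 14 (mod 65)
22^8 ≡ 16 (mod 65)
22^12 ≡ 1 (mod 65) ✓
So ord_65(22) = 12.

12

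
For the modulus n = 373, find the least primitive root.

2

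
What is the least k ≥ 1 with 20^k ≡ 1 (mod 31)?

15

Since 20 ∈ (Z/31Z)^×, its order divides φ(31) = 31 − 1 = 30 = 2 · 3 · 5.
Divisors of 30: 1, 2, 3, 5, 6, 10, 15, 30.
Compute 20^d (mod 31) for the divisors d until we hit 1:
20^1 ≡ 20
20^2 ≡ 28
20^3 ≡ 2
20^5 ≡ 25
20^6 ≡ 4
20^10 ≡ 5
20^15 ≡ 1
Hence ord(20) = 15.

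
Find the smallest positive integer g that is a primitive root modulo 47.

5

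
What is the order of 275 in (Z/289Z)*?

The order of 275 must divide φ(289) = φ(17^2) = 17·(17−1) = 272 = 2^4 · 17.
Divisors of 272: 1, 2, 4, 8, 16, 17, 34, 68, 136, 272.
Compute 275^d (mod 289) for the divisors d until we hit 1:
275^1 ≡ 275 (mod 289)
275^2 ≡ 196 (mod 289)
275^4 ≡ 268 (mod 289)
275^8 ≡ 152 (mod 289)
275^16 ≡ 273 (mod 289)
275^17 ≡ 224 (mod 289)
275^34 ≡ 179 (mod 289)
275^68 ≡ 251 (mod 289)
275^136 ≡ 288 (mod 289)
275^272 ≡ 1 (mod 289) ✓
So ord_289(275) = 272.

272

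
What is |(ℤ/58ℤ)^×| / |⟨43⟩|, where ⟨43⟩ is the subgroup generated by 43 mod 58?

Since 43 ∈ (Z/58Z)^×, its order divides φ(58) = φ(2)·φ(29) = 1·28 = 28 = 2^2 · 7.
Divisors of 28: 1, 2, 4, 7, 14, 28.
Check 43^d mod 58 for each divisor in increasing order:
43^1 ≡ 43
43^2 ≡ 51
43^4 ≡ 49
43^7 ≡ 41
43^14 ≡ 57
43^28 ≡ 1
So ord_58(43) = 28, hence |⟨43⟩| = 28.
The index is φ(58) / ord(43) = 28 / 28 = 1.

1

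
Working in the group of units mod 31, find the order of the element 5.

3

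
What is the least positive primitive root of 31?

3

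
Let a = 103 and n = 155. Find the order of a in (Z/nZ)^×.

60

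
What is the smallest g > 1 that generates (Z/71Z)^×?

φ(71) = 71 − 1 = 70 = 2 · 5 · 7.
Test candidates g = 2, 3, … against the prime factors q ∈ {2, 5, 7} of φ(71): g is a generator iff g^(70/q) ≢ 1 for every such q.
g = 2: 2^35 ≡ 1 — hits 1, so not a primitive root.
g = 3: 3^35 ≡ 1 — hits 1, so not a primitive root.
g = 4: 4^35 ≡ 1 — hits 1, so not a primitive root.
g = 5: 5^35 ≡ 1 — hits 1, so not a primitive root.
g = 6: 6^35 ≡ 1 — hits 1, so not a primitive root.
g = 7: 7^35 ≡ 70; 7^14 ≡ 54; 7^10 ≡ 45 — none is 1, so 7 is a primitive root.
The smallest primitive root modulo 71 is 7.

7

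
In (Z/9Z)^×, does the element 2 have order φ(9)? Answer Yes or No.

φ(9) = φ(3^2) = 3·(3−1) = 6 = 2 · 3.
It suffices to check that the order of 2 is not a proper divisor of 6: compute 2^(6/q) for q ∈ {2, 3}.
2^3 ≡ 8 (mod 9)  [q = 2: ≢ 1 ✓]
2^2 ≡ 4 (mod 9)  [q = 3: ≢ 1 ✓]
None equal 1, so ord_9(2) = 6: 2 is a primitive root.

Yes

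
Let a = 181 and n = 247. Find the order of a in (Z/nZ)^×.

Since 181 ∈ (Z/247Z)^×, its order divides φ(247) = φ(13·19) = (13−1)·(19−1) = 12·18 = 216 = 2^3 · 3^3.
Divisors of 216: 1, 2, 3, 4, 6, 8, 9, 12, 18, 24, 27, 36, 54, 72, 108, 216.
Test each divisor d:
181^1 ≡ 181 (mod 247)
181^2 ≡ 157 (mod 247)
181^3 ≡ 12 (mod 247)
181^4 ≡ 196 (mod 247)
181^6 ≡ 144 (mod 247)
181^8 ≡ 131 (mod 247)
181^9 ≡ 246 (mod 247)
181^12 ≡ 235 (mod 247)
181^18 ≡ 1 (mod 247) ✓
Therefore the multiplicative order of 181 modulo 247 is 18.

18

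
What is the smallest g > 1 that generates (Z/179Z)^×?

φ(179) = 179 − 1 = 178 = 2 · 89.
Test candidates g = 2, 3, … against the prime factors q ∈ {2, 89} of φ(179): g is a generator iff g^(178/q) ≢ 1 for every such q.
g = 2: 2^89 ≡ 178; 2^2 ≡ 4 — none is 1, so 2 is a primitive root.
So 2 is the smallest generator of (Z/179Z)^×.

2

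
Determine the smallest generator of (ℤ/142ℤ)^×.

φ(142) = φ(2)·φ(71) = 1·70 = 70 = 2 · 5 · 7.
Test candidates g = 2, 3, … against the prime factors q ∈ {2, 5, 7} of φ(142): g is a generator iff g^(70/q) ≢ 1 for every such q.
g = 2: gcd(2, 142) = 2 > 1, not a unit — skip.
g = 3: 3^35 ≡ 1 — hits 1, so not a primitive root.
g = 4: gcd(4, 142) = 2 > 1, not a unit — skip.
g = 5: 5^35 ≡ 1 — hits 1, so not a primitive root.
g = 6: gcd(6, 142) = 2 > 1, not a unit — skip.
g = 7: 7^35 ≡ 141; 7^14 ≡ 125; 7^10 ≡ 45 — none is 1, so 7 is a primitive root.
The smallest primitive root modulo 142 is 7.

7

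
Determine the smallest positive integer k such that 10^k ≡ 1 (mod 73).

8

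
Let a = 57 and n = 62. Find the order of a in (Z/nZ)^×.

The order of 57 must divide φ(62) = φ(2)·φ(31) = 1·30 = 30 = 2 · 3 · 5.
Divisors of 30: 1, 2, 3, 5, 6, 10, 15, 30.
Check 57^d mod 62 for each divisor in increasing order:
57^1 ≡ 57
57^2 ≡ 25
57^3 ≡ 61
57^5 ≡ 37
57^6 ≡ 1
Hence ord(57) = 6.

6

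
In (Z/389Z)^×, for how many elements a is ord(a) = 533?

0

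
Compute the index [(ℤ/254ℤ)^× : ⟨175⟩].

ord(175) | φ(254) = φ(2)·φ(127) = 1·126 = 126 = 2 · 3^2 · 7.
Divisors of 126: 1, 2, 3, 6, 7, 9, 14, 18, 21, 42, 63, 126.
Compute 175^d (mod 254) for the divisors d until we hit 1:
175^1 ≡ 175 (mod 254)
175^2 ≡ 145 (mod 254)
175^3 ≡ 229 (mod 254)
175^6 ≡ 117 (mod 254)
175^7 ≡ 155 (mod 254)
175^9 ≡ 123 (mod 254)
175^14 ≡ 149 (mod 254)
175^18 ≡ 143 (mod 254)
175^21 ≡ 235 (mod 254)
175^42 ≡ 107 (mod 254)
175^63 ≡ 253 (mod 254)
175^126 ≡ 1 (mod 254) ✓
The order of 175 is 126, so the subgroup it generates has 126 elements.
Index = |(Z/254Z)^×| / |⟨175⟩| = 126 / 126 = 1.

1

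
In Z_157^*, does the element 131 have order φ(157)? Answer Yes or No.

Yes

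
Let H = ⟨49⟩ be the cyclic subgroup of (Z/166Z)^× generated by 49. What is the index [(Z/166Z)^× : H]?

The order of 49 must divide φ(166) = φ(2)·φ(83) = 1·82 = 82 = 2 · 41.
Divisors of 82: 1, 2, 41, 82.
Test each divisor d:
49^1 ≡ 49
49^2 ≡ 77
49^41 ≡ 1
So ord_166(49) = 41, hence |⟨49⟩| = 41.
[(Z/166Z)^× : ⟨49⟩] = 82/41 = 2.

2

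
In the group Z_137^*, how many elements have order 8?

4

φ(137) = 137 − 1 = 136 = 2^3 · 17.
(Z/137Z)^× is cyclic (|G| = 136); a cyclic group of order m has exactly φ(d) elements of each order d | m, and none otherwise.
8 = 2^3 divides 136, and φ(8) = 4.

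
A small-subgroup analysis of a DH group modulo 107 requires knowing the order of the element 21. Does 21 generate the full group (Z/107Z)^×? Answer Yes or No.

φ(107) = 107 − 1 = 106 = 2 · 53.
21 is a primitive root mod 107 iff 21^(φ(107)/q) ≢ 1 for every prime q | φ(107), i.e. q ∈ {2, 53}.
21^53 ≡ 106 (mod 107)  [q = 2: ≢ 1 ✓]
21^2 ≡ 13 (mod 107)  [q = 53: ≢ 1 ✓]
None equal 1, so ord_107(21) = 106: 21 is a primitive root.

Yes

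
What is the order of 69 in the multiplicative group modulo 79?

26

The order of 69 must divide φ(79) = 79 − 1 = 78 = 2 · 3 · 13.
Divisors of 78: 1, 2, 3, 6, 13, 26, 39, 78.
Evaluate successive powers at the divisors of 78:
69^1 ≡ 69 (mod 79)
69^2 ≡ 21 (mod 79)
69^3 ≡ 27 (mod 79)
69^6 ≡ 18 (mod 79)
69^13 ≡ 78 (mod 79)
69^26 ≡ 1 (mod 79) ✓
The smallest such exponent is 26, so the order of 69 is 26.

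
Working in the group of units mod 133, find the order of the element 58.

3

ord(58) | φ(133) = φ(7·19) = (7−1)·(19−1) = 6·18 = 108 = 2^2 · 3^3.
Divisors of 108: 1, 2, 3, 4, 6, 9, 12, 18, 27, 36, 54, 108.
Evaluate successive powers at the divisors of 108:
58^1 ≡ 58
58^2 ≡ 39
58^3 ≡ 1
So ord_133(58) = 3.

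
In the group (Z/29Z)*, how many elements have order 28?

12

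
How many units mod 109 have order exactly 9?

6

φ(109) = 109 − 1 = 108 = 2^2 · 3^3.
Since (Z/109Z)^× is cyclic of order 108, the number of elements of order d is φ(d) when d | 108 and 0 otherwise.
9 = 3^2 divides 108, and φ(9) = 6.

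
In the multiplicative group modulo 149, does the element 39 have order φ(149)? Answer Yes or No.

φ(149) = 149 − 1 = 148 = 2^2 · 37.
It suffices to check that the order of 39 is not a proper divisor of 148: compute 39^(148/q) for q ∈ {2, 37}.
39^74 ≡ 1 (mod 149)  [q = 2: ≡ 1 ✗]
39^4 ≡ 67 (mod 149)  [q = 37: ≢ 1 ✓]
39^74 ≡ 1 shows ord(39) | 74, strictly less than φ(149); not a primitive root.

No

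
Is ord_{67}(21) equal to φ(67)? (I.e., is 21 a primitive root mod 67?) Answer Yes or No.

No

φ(67) = 67 − 1 = 66 = 2 · 3 · 11.
An element g generates (Z/67Z)^× iff g^(66/q) ≢ 1 (mod 67) for each prime q ∈ {2, 3, 11}.
21^33 ≡ 1 (mod 67)  [q = 2: ≡ 1 ✗]
21^22 ≡ 29 (mod 67)  [q = 3: ≢ 1 ✓]
21^6 ≡ 24 (mod 67)  [q = 11: ≢ 1 ✓]
The check at q = 2 fails, so 21 generates a proper subgroup.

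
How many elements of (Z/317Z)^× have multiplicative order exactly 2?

φ(317) = 317 − 1 = 316 = 2^2 · 79.
(Z/317Z)^× is cyclic (|G| = 316); a cyclic group of order m has exactly φ(d) elements of each order d | m, and none otherwise.
2 | 316, and φ(2) = 2 − 1 = 1.

1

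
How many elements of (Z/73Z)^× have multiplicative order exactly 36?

φ(73) = 73 − 1 = 72 = 2^3 · 3^2.
In a cyclic group of order 72, there are φ(d) elements of order d for each divisor d of 72, and zero for non-divisors.
36 = 2^2 · 3^2 divides 72, and φ(36) = 12.

12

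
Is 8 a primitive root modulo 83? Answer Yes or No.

φ(83) = 83 − 1 = 82 = 2 · 41.
An element g generates (Z/83Z)^× iff g^(82/q) ≢ 1 (mod 83) for each prime q ∈ {2, 41}.
8^41 ≡ 82 (mod 83)  [q = 2: ≢ 1 ✓]
8^2 ≡ 64 (mod 83)  [q = 41: ≢ 1 ✓]
Every test exponent gives a nontrivial residue, hence 8 generates the full group.

Yes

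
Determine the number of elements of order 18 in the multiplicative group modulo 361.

6

φ(361) = φ(19^2) = 19·(19−1) = 342 = 2 · 3^2 · 19.
In a cyclic group of order 342, there are φ(d) elements of order d for each divisor d of 342, and zero for non-divisors.
18 = 2 · 3^2 divides 342, and φ(18) = 6.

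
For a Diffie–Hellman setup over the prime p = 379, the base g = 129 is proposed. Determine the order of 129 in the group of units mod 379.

189

The order of 129 must divide φ(379) = 379 − 1 = 378 = 2 · 3^3 · 7.
Divisors of 378: 1, 2, 3, 6, 7, 9, 14, 18, 21, 27, 42, 54, 63, 126, 189, 378.
Compute 129^d (mod 379) for the divisors d until we hit 1:
129^1 ≡ 129 (mod 379)
129^2 ≡ 344 (mod 379)
129^3 ≡ 33 (mod 379)
129^6 ≡ 331 (mod 379)
129^7 ≡ 251 (mod 379)
129^9 ≡ 311 (mod 379)
129^14 ≡ 87 (mod 379)
129^18 ≡ 76 (mod 379)
129^21 ≡ 234 (mod 379)
129^27 ≡ 138 (mod 379)
129^42 ≡ 180 (mod 379)
129^54 ≡ 94 (mod 379)
129^63 ≡ 51 (mod 379)
129^126 ≡ 327 (mod 379)
129^189 ≡ 1 (mod 379) ✓
The smallest such exponent is 189, so the order of 129 is 189.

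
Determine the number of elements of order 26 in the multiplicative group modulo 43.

φ(43) = 43 − 1 = 42 = 2 · 3 · 7.
(Z/43Z)^× is cyclic (|G| = 42); a cyclic group of order m has exactly φ(d) elements of each order d | m, and none otherwise.
Since 26 ∤ 42, the count is 0.

0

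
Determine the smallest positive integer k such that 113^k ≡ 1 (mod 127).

The order of 113 must divide φ(127) = 127 − 1 = 126 = 2 · 3^2 · 7.
Divisors of 126: 1, 2, 3, 6, 7, 9, 14, 18, 21, 42, 63, 126.
Test each divisor d:
113^1 ≡ 113 (mod 127)
113^2 ≡ 69 (mod 127)
113^3 ≡ 50 (mod 127)
113^6 ≡ 87 (mod 127)
113^7 ≡ 52 (mod 127)
113^9 ≡ 32 (mod 127)
113^14 ≡ 37 (mod 127)
113^18 ≡ 8 (mod 127)
113^21 ≡ 19 (mod 127)
113^42 ≡ 107 (mod 127)
113^63 ≡ 1 (mod 127) ✓
So ord_127(113) = 63.

63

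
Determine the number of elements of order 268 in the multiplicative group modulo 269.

φ(269) = 269 − 1 = 268 = 2^2 · 67.
Since (Z/269Z)^× is cyclic of order 268, the number of elements of order d is φ(d) when d | 268 and 0 otherwise.
268 = 2^2 · 67 divides 268, and φ(268) = 132.

132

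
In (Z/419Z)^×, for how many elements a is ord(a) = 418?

180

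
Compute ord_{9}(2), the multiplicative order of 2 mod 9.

6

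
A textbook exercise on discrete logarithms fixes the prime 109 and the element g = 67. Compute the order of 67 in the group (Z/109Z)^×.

108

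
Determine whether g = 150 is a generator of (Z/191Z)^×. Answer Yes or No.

No

φ(191) = 191 − 1 = 190 = 2 · 5 · 19.
An element g generates (Z/191Z)^× iff g^(190/q) ≢ 1 (mod 191) for each prime q ∈ {2, 5, 19}.
150^95 ≡ 1 (mod 191)  [q = 2: ≡ 1 ✗]
150^38 ≡ 1 (mod 191)  [q = 5: ≡ 1 ✗]
150^10 ≡ 36 (mod 191)  [q = 19: ≢ 1 ✓]
Since 150^95 ≡ 1, the order of 150 divides 95 < 190, so 150 is not a primitive root.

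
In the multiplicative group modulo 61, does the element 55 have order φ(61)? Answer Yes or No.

Yes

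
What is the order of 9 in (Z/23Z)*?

11

Since 9 ∈ (Z/23Z)^×, its order divides φ(23) = 23 − 1 = 22 = 2 · 11.
Divisors of 22: 1, 2, 11, 22.
Compute 9^d (mod 23) for the divisors d until we hit 1:
9^1 ≡ 9
9^2 ≡ 12
9^11 ≡ 1
The smallest such exponent is 11, so the order of 9 is 11.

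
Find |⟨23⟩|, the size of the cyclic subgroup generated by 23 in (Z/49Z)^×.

By Lagrange's theorem, ord_49(23) divides φ(49) = φ(7^2) = 7·(7−1) = 42 = 2 · 3 · 7.
Divisors of 42: 1, 2, 3, 6, 7, 14, 21, 42.
Check 23^d mod 49 for each divisor in increasing order:
23^1 ≡ 23
23^2 ≡ 39
23^3 ≡ 15
23^6 ≡ 29
23^7 ≡ 30
23^14 ≡ 18
23^21 ≡ 1
The smallest such exponent is 21, so the order of 23 is 21.

21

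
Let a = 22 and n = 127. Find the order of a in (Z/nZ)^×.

9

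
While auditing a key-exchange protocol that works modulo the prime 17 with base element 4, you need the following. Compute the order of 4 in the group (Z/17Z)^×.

Since 4 ∈ (Z/17Z)^×, its order divides φ(17) = 17 − 1 = 16 = 2^4.
Divisors of 16: 1, 2, 4, 8, 16.
Evaluate successive powers at the divisors of 16:
4^1 ≡ 4 (mod 17)
4^2 ≡ 16 (mod 17)
4^4 ≡ 1 (mod 17) ✓
So ord_17(4) = 4.

4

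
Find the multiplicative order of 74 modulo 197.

196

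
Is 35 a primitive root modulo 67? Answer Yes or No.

No

φ(67) = 67 − 1 = 66 = 2 · 3 · 11.
It suffices to check that the order of 35 is not a proper divisor of 66: compute 35^(66/q) for q ∈ {2, 3, 11}.
35^33 ≡ 1 (mod 67)  [q = 2: ≡ 1 ✗]
35^22 ≡ 29 (mod 67)  [q = 3: ≢ 1 ✓]
35^6 ≡ 25 (mod 67)  [q = 11: ≢ 1 ✓]
Since 35^33 ≡ 1, the order of 35 divides 33 < 66, so 35 is not a primitive root.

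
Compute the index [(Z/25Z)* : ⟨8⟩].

1

ord(8) | φ(25) = φ(5^2) = 5·(5−1) = 20 = 2^2 · 5.
Divisors of 20: 1, 2, 4, 5, 10, 20.
Check 8^d mod 25 for each divisor in increasing order:
8^1 ≡ 8
8^2 ≡ 14
8^4 ≡ 21
8^5 ≡ 18
8^10 ≡ 24
8^20 ≡ 1
Thus |⟨8⟩| = ord(8) = 20.
Index = |(Z/25Z)^×| / |⟨8⟩| = 20 / 20 = 1.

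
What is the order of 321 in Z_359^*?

179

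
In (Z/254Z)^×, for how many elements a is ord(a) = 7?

6

φ(254) = φ(2)·φ(127) = 1·126 = 126 = 2 · 3^2 · 7.
In a cyclic group of order 126, there are φ(d) elements of order d for each divisor d of 126, and zero for non-divisors.
7 | 126, and φ(7) = 7 − 1 = 6.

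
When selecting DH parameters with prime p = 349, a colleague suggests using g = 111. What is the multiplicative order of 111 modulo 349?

87

The order of 111 must divide φ(349) = 349 − 1 = 348 = 2^2 · 3 · 29.
Divisors of 348: 1, 2, 3, 4, 6, 12, 29, 58, 87, 116, 174, 348.
Test each divisor d:
111^1 ≡ 111 (mod 349)
111^2 ≡ 106 (mod 349)
111^3 ≡ 249 (mod 349)
111^4 ≡ 68 (mod 349)
111^6 ≡ 228 (mod 349)
111^12 ≡ 332 (mod 349)
111^29 ≡ 122 (mod 349)
111^58 ≡ 226 (mod 349)
111^87 ≡ 1 (mod 349) ✓
The smallest such exponent is 87, so the order of 111 is 87.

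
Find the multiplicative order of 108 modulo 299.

Since 108 ∈ (Z/299Z)^×, its order divides φ(299) = φ(13·23) = (13−1)·(23−1) = 12·22 = 264 = 2^3 · 3 · 11.
Divisors of 264: 1, 2, 3, 4, 6, 8, 11, 12, 22, 24, 33, 44, 66, 88, 132, 264.
Evaluate successive powers at the divisors of 264:
108^1 ≡ 108
108^2 ≡ 3
108^3 ≡ 25
108^4 ≡ 9
108^6 ≡ 27
108^8 ≡ 81
108^11 ≡ 231
108^12 ≡ 131
108^22 ≡ 139
108^24 ≡ 118
108^33 ≡ 116
108^44 ≡ 185
108^66 ≡ 1
Hence ord(108) = 66.

66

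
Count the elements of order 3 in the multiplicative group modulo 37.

φ(37) = 37 − 1 = 36 = 2^2 · 3^2.
(Z/37Z)^× is cyclic (|G| = 36); a cyclic group of order m has exactly φ(d) elements of each order d | m, and none otherwise.
3 | 36, and φ(3) = 3 − 1 = 2.

2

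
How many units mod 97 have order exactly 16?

8

φ(97) = 97 − 1 = 96 = 2^5 · 3.
In a cyclic group of order 96, there are φ(d) elements of order d for each divisor d of 96, and zero for non-divisors.
16 = 2^4 divides 96, and φ(16) = 8.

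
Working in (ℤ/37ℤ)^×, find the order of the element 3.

The order of 3 must divide φ(37) = 37 − 1 = 36 = 2^2 · 3^2.
Divisors of 36: 1, 2, 3, 4, 6, 9, 12, 18, 36.
Evaluate successive powers at the divisors of 36:
3^1 ≡ 3
3^2 ≡ 9
3^3 ≡ 27
3^4 ≡ 7
3^6 ≡ 26
3^9 ≡ 36
3^12 ≡ 10
3^18 ≡ 1
So ord_37(3) = 18.

18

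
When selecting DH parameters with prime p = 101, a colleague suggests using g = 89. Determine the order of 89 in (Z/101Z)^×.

100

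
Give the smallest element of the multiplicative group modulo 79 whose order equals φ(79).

3

φ(79) = 79 − 1 = 78 = 2 · 3 · 13.
g is a primitive root iff g^(78/q) ≢ 1 (mod 79) for each prime q ∈ {2, 3, 13}.
g = 2: 2^39 ≡ 1 — hits 1, so not a primitive root.
g = 3: 3^39 ≡ 78; 3^26 ≡ 23; 3^6 ≡ 18 — none is 1, so 3 is a primitive root.
Hence the least primitive root of 79 is 3.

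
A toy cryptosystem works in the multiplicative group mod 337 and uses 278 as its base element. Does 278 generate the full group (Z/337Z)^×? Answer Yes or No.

No

φ(337) = 337 − 1 = 336 = 2^4 · 3 · 7.
It suffices to check that the order of 278 is not a proper divisor of 336: compute 278^(336/q) for q ∈ {2, 3, 7}.
278^168 ≡ 336 (mod 337)  [q = 2: ≢ 1 ✓]
278^112 ≡ 1 (mod 337)  [q = 3: ≡ 1 ✗]
278^48 ≡ 1 (mod 337)  [q = 7: ≡ 1 ✗]
The check at q = 3 fails, so 278 generates a proper subgroup.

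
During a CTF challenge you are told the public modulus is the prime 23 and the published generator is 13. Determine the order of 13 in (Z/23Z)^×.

11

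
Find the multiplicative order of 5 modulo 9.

Since 5 ∈ (Z/9Z)^×, its order divides φ(9) = φ(3^2) = 3·(3−1) = 6 = 2 · 3.
Divisors of 6: 1, 2, 3, 6.
Evaluate successive powers at the divisors of 6:
5^1 ≡ 5 (mod 9)
5^2 ≡ 7 (mod 9)
5^3 ≡ 8 (mod 9)
5^6 ≡ 1 (mod 9) ✓
Therefore the multiplicative order of 5 modulo 9 is 6.

6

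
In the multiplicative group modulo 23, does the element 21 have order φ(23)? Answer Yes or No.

φ(23) = 23 − 1 = 22 = 2 · 11.
Test 21^(22/q) mod 23 for each prime factor q of 22:
21^11 ≡ 22 (mod 23)  [q = 2: ≢ 1 ✓]
21^2 ≡ 4 (mod 23)  [q = 11: ≢ 1 ✓]
None equal 1, so ord_23(21) = 22: 21 is a primitive root.

Yes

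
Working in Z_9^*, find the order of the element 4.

3

ord(4) | φ(9) = φ(3^2) = 3·(3−1) = 6 = 2 · 3.
Divisors of 6: 1, 2, 3, 6.
Test each divisor d:
4^1 ≡ 4 (mod 9)
4^2 ≡ 7 (mod 9)
4^3 ≡ 1 (mod 9) ✓
So ord_9(4) = 3.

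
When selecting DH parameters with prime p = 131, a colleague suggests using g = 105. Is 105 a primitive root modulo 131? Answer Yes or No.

No

φ(131) = 131 − 1 = 130 = 2 · 5 · 13.
105 is a primitive root mod 131 iff 105^(φ(131)/q) ≢ 1 for every prime q | φ(131), i.e. q ∈ {2, 5, 13}.
105^65 ≡ 1 (mod 131)  [q = 2: ≡ 1 ✗]
105^26 ≡ 89 (mod 131)  [q = 5: ≢ 1 ✓]
105^10 ≡ 45 (mod 131)  [q = 13: ≢ 1 ✓]
The check at q = 2 fails, so 105 generates a proper subgroup.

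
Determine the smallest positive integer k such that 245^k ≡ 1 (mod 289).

272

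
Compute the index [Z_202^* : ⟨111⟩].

The order of 111 must divide φ(202) = φ(2)·φ(101) = 1·100 = 100 = 2^2 · 5^2.
Divisors of 100: 1, 2, 4, 5, 10, 20, 25, 50, 100.
Test each divisor d:
111^1 ≡ 111 (mod 202)
111^2 ≡ 201 (mod 202)
111^4 ≡ 1 (mod 202) ✓
So ord_202(111) = 4, hence |⟨111⟩| = 4.
[(Z/202Z)^× : ⟨111⟩] = 100/4 = 25.

25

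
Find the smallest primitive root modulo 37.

φ(37) = 37 − 1 = 36 = 2^2 · 3^2.
g is a primitive root iff g^(36/q) ≢ 1 (mod 37) for each prime q ∈ {2, 3}.
g = 2: 2^18 ≡ 36; 2^12 ≡ 26 — none is 1, so 2 is a primitive root.
The smallest primitive root modulo 37 is 2.

2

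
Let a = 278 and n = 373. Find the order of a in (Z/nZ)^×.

186

Since 278 ∈ (Z/373Z)^×, its order divides φ(373) = 373 − 1 = 372 = 2^2 · 3 · 31.
Divisors of 372: 1, 2, 3, 4, 6, 12, 31, 62, 93, 124, 186, 372.
Compute 278^d (mod 373) for the divisors d until we hit 1:
278^1 ≡ 278
278^2 ≡ 73
278^3 ≡ 152
278^4 ≡ 107
278^6 ≡ 351
278^12 ≡ 111
278^31 ≡ 89
278^62 ≡ 88
278^93 ≡ 372
278^124 ≡ 284
278^186 ≡ 1
Therefore the multiplicative order of 278 modulo 373 is 186.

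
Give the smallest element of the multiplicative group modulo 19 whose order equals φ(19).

2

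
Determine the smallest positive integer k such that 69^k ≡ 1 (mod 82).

40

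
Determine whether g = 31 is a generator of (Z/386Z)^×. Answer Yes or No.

φ(386) = φ(2)·φ(193) = 1·192 = 192 = 2^6 · 3.
It suffices to check that the order of 31 is not a proper divisor of 192: compute 31^(192/q) for q ∈ {2, 3}.
31^96 ≡ 1 (mod 386)  [q = 2: ≡ 1 ✗]
31^64 ≡ 277 (mod 386)  [q = 3: ≢ 1 ✓]
31^96 ≡ 1 shows ord(31) | 96, strictly less than φ(386); not a primitive root.

No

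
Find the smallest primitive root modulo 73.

φ(73) = 73 − 1 = 72 = 2^3 · 3^2.
Test candidates g = 2, 3, … against the prime factors q ∈ {2, 3} of φ(73): g is a generator iff g^(72/q) ≢ 1 for every such q.
g = 2: 2^36 ≡ 1 — hits 1, so not a primitive root.
g = 3: 3^36 ≡ 1 — hits 1, so not a primitive root.
g = 4: 4^36 ≡ 1 — hits 1, so not a primitive root.
g = 5: 5^36 ≡ 72; 5^24 ≡ 8 — none is 1, so 5 is a primitive root.
Hence the least primitive root of 73 is 5.

5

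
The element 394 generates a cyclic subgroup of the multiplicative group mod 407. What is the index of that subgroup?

2

Since 394 ∈ (Z/407Z)^×, its order divides φ(407) = φ(11·37) = (11−1)·(37−1) = 10·36 = 360 = 2^3 · 3^2 · 5.
Divisors of 360: 1, 2, 3, 4, 5, 6, 8, 9, 10, 12, 15, 18, 20, 24, 30, 36, 40, 45, 60, 72, 90, 120, 180, 360.
Evaluate successive powers at the divisors of 360:
394^1 ≡ 394
394^2 ≡ 169
394^3 ≡ 245
394^4 ≡ 71
394^5 ≡ 298
394^6 ≡ 196
394^8 ≡ 157
394^9 ≡ 401
394^10 ≡ 78
394^12 ≡ 158
394^15 ≡ 45
394^18 ≡ 36
394^20 ≡ 386
394^24 ≡ 137
394^30 ≡ 397
394^36 ≡ 75
394^40 ≡ 34
394^45 ≡ 364
394^60 ≡ 100
394^72 ≡ 334
394^90 ≡ 221
394^120 ≡ 232
394^180 ≡ 1
Thus |⟨394⟩| = ord(394) = 180.
The index is φ(407) / ord(394) = 360 / 180 = 2.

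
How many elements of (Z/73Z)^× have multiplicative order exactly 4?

2

φ(73) = 73 − 1 = 72 = 2^3 · 3^2.
In a cyclic group of order 72, there are φ(d) elements of order d for each divisor d of 72, and zero for non-divisors.
4 = 2^2 divides 72, and φ(4) = 2.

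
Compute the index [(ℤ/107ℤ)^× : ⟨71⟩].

1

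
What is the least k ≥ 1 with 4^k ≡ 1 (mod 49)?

By Lagrange's theorem, ord_49(4) divides φ(49) = φ(7^2) = 7·(7−1) = 42 = 2 · 3 · 7.
Divisors of 42: 1, 2, 3, 6, 7, 14, 21, 42.
Test each divisor d:
4^1 ≡ 4
4^2 ≡ 16
4^3 ≡ 15
4^6 ≡ 29
4^7 ≡ 18
4^14 ≡ 30
4^21 ≡ 1
Therefore the multiplicative order of 4 modulo 49 is 21.

21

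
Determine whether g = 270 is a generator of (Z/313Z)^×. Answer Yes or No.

φ(313) = 313 − 1 = 312 = 2^3 · 3 · 13.
An element g generates (Z/313Z)^× iff g^(312/q) ≢ 1 (mod 313) for each prime q ∈ {2, 3, 13}.
270^156 ≡ 312 (mod 313)  [q = 2: ≢ 1 ✓]
270^104 ≡ 214 (mod 313)  [q = 3: ≢ 1 ✓]
270^24 ≡ 1 (mod 313)  [q = 13: ≡ 1 ✗]
The check at q = 13 fails, so 270 generates a proper subgroup.

No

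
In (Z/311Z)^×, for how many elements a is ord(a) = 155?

φ(311) = 311 − 1 = 310 = 2 · 5 · 31.
(Z/311Z)^× is cyclic (|G| = 310); a cyclic group of order m has exactly φ(d) elements of each order d | m, and none otherwise.
155 = 5 · 31 divides 310, and φ(155) = 120.

120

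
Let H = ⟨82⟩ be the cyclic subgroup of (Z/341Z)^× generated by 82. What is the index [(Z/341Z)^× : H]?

20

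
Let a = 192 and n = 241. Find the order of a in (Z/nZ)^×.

120

By Lagrange's theorem, ord_241(192) divides φ(241) = 241 − 1 = 240 = 2^4 · 3 · 5.
Divisors of 240: 1, 2, 3, 4, 5, 6, 8, 10, 12, 15, 16, 20, 24, 30, 40, 48, 60, 80, 120, 240.
Compute 192^d (mod 241) for the divisors d until we hit 1:
192^1 ≡ 192 (mod 241)
192^2 ≡ 232 (mod 241)
192^3 ≡ 200 (mod 241)
192^4 ≡ 81 (mod 241)
192^5 ≡ 128 (mod 241)
192^6 ≡ 235 (mod 241)
192^8 ≡ 54 (mod 241)
192^10 ≡ 237 (mod 241)
192^12 ≡ 36 (mod 241)
192^15 ≡ 211 (mod 241)
192^16 ≡ 24 (mod 241)
192^20 ≡ 16 (mod 241)
192^24 ≡ 91 (mod 241)
192^30 ≡ 177 (mod 241)
192^40 ≡ 15 (mod 241)
192^48 ≡ 87 (mod 241)
192^60 ≡ 240 (mod 241)
192^80 ≡ 225 (mod 241)
192^120 ≡ 1 (mod 241) ✓
The smallest such exponent is 120, so the order of 192 is 120.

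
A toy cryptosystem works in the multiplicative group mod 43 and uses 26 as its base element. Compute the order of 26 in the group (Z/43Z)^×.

42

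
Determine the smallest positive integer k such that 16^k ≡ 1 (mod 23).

11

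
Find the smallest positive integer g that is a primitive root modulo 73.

5

φ(73) = 73 − 1 = 72 = 2^3 · 3^2.
Test candidates g = 2, 3, … against the prime factors q ∈ {2, 3} of φ(73): g is a generator iff g^(72/q) ≢ 1 for every such q.
g = 2: 2^36 ≡ 1 — hits 1, so not a primitive root.
g = 3: 3^36 ≡ 1 — hits 1, so not a primitive root.
g = 4: 4^36 ≡ 1 — hits 1, so not a primitive root.
g = 5: 5^36 ≡ 72; 5^24 ≡ 8 — none is 1, so 5 is a primitive root.
Hence the least primitive root of 73 is 5.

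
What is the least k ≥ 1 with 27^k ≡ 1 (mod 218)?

ord(27) | φ(218) = φ(2)·φ(109) = 1·108 = 108 = 2^2 · 3^3.
Divisors of 108: 1, 2, 3, 4, 6, 9, 12, 18, 27, 36, 54, 108.
Test each divisor d:
27^1 ≡ 27 (mod 218)
27^2 ≡ 75 (mod 218)
27^3 ≡ 63 (mod 218)
27^4 ≡ 175 (mod 218)
27^6 ≡ 45 (mod 218)
27^9 ≡ 1 (mod 218) ✓
The smallest such exponent is 9, so the order of 27 is 9.

9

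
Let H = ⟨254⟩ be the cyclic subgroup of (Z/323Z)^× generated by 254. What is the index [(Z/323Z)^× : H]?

48

ord(254) | φ(323) = φ(17·19) = (17−1)·(19−1) = 16·18 = 288 = 2^5 · 3^2.
Divisors of 288: 1, 2, 3, 4, 6, 8, 9, 12, 16, 18, 24, 32, 36, 48, 72, 96, 144, 288.
Check 254^d mod 323 for each divisor in increasing order:
254^1 ≡ 254
254^2 ≡ 239
254^3 ≡ 305
254^4 ≡ 273
254^6 ≡ 1
So ord_323(254) = 6, hence |⟨254⟩| = 6.
The index is φ(323) / ord(254) = 288 / 6 = 48.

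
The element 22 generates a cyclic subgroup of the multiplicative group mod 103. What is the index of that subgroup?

ord(22) | φ(103) = 103 − 1 = 102 = 2 · 3 · 17.
Divisors of 102: 1, 2, 3, 6, 17, 34, 51, 102.
Compute 22^d (mod 103) for the divisors d until we hit 1:
22^1 ≡ 22 (mod 103)
22^2 ≡ 72 (mod 103)
22^3 ≡ 39 (mod 103)
22^6 ≡ 79 (mod 103)
22^17 ≡ 102 (mod 103)
22^34 ≡ 1 (mod 103) ✓
Thus |⟨22⟩| = ord(22) = 34.
Index = |(Z/103Z)^×| / |⟨22⟩| = 102 / 34 = 3.

3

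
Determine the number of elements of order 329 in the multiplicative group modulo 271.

φ(271) = 271 − 1 = 270 = 2 · 3^3 · 5.
(Z/271Z)^× is cyclic (|G| = 270); a cyclic group of order m has exactly φ(d) elements of each order d | m, and none otherwise.
329 does not divide 270, so no element of (Z/271Z)^× has order 329.

0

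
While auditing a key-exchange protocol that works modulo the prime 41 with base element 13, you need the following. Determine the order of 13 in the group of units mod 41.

ord(13) | φ(41) = 41 − 1 = 40 = 2^3 · 5.
Divisors of 40: 1, 2, 4, 5, 8, 10, 20, 40.
Compute 13^d (mod 41) for the divisors d until we hit 1:
13^1 ≡ 13 (mod 41)
13^2 ≡ 5 (mod 41)
13^4 ≡ 25 (mod 41)
13^5 ≡ 38 (mod 41)
13^8 ≡ 10 (mod 41)
13^10 ≡ 9 (mod 41)
13^20 ≡ 40 (mod 41)
13^40 ≡ 1 (mod 41) ✓
Therefore the multiplicative order of 13 modulo 41 is 40.

40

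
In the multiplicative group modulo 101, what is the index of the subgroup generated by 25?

4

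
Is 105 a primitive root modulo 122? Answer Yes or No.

Yes

φ(122) = φ(2)·φ(61) = 1·60 = 60 = 2^2 · 3 · 5.
It suffices to check that the order of 105 is not a proper divisor of 60: compute 105^(60/q) for q ∈ {2, 3, 5}.
105^30 ≡ 121 (mod 122)  [q = 2: ≢ 1 ✓]
105^20 ≡ 13 (mod 122)  [q = 3: ≢ 1 ✓]
105^12 ≡ 81 (mod 122)  [q = 5: ≢ 1 ✓]
Every test exponent gives a nontrivial residue, hence 105 generates the full group.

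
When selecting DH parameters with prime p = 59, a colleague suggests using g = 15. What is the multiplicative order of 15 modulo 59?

Since 15 ∈ (Z/59Z)^×, its order divides φ(59) = 59 − 1 = 58 = 2 · 29.
Divisors of 58: 1, 2, 29, 58.
Compute 15^d (mod 59) for the divisors d until we hit 1:
15^1 ≡ 15
15^2 ≡ 48
15^29 ≡ 1
Hence ord(15) = 29.

29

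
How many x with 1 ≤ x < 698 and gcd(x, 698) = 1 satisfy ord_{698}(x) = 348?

112

φ(698) = φ(2)·φ(349) = 1·348 = 348 = 2^2 · 3 · 29.
(Z/698Z)^× is cyclic (|G| = 348); a cyclic group of order m has exactly φ(d) elements of each order d | m, and none otherwise.
348 = 2^2 · 3 · 29 divides 348, and φ(348) = 112.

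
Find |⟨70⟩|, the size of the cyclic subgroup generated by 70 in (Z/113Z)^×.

ord(70) | φ(113) = 113 − 1 = 112 = 2^4 · 7.
Divisors of 112: 1, 2, 4, 7, 8, 14, 16, 28, 56, 112.
Check 70^d mod 113 for each divisor in increasing order:
70^1 ≡ 70
70^2 ≡ 41
70^4 ≡ 99
70^7 ≡ 48
70^8 ≡ 83
70^14 ≡ 44
70^16 ≡ 109
70^28 ≡ 15
70^56 ≡ 112
70^112 ≡ 1
So ord_113(70) = 112.

112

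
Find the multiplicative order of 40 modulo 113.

By Lagrange's theorem, ord_113(40) divides φ(113) = 113 − 1 = 112 = 2^4 · 7.
Divisors of 112: 1, 2, 4, 7, 8, 14, 16, 28, 56, 112.
Test each divisor d:
40^1 ≡ 40
40^2 ≡ 18
40^4 ≡ 98
40^7 ≡ 48
40^8 ≡ 112
40^14 ≡ 44
40^16 ≡ 1
Therefore the multiplicative order of 40 modulo 113 is 16.

16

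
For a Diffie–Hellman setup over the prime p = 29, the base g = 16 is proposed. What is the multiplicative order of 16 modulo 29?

7

ord(16) | φ(29) = 29 − 1 = 28 = 2^2 · 7.
Divisors of 28: 1, 2, 4, 7, 14, 28.
Check 16^d mod 29 for each divisor in increasing order:
16^1 ≡ 16
16^2 ≡ 24
16^4 ≡ 25
16^7 ≡ 1
So ord_29(16) = 7.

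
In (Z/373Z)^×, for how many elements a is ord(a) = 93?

φ(373) = 373 − 1 = 372 = 2^2 · 3 · 31.
(Z/373Z)^× is cyclic (|G| = 372); a cyclic group of order m has exactly φ(d) elements of each order d | m, and none otherwise.
93 = 3 · 31 divides 372, and φ(93) = 60.

60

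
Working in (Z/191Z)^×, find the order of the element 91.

ord(91) | φ(191) = 191 − 1 = 190 = 2 · 5 · 19.
Divisors of 190: 1, 2, 5, 10, 19, 38, 95, 190.
Compute 91^d (mod 191) for the divisors d until we hit 1:
91^1 ≡ 91 (mod 191)
91^2 ≡ 68 (mod 191)
91^5 ≡ 11 (mod 191)
91^10 ≡ 121 (mod 191)
91^19 ≡ 142 (mod 191)
91^38 ≡ 109 (mod 191)
91^95 ≡ 190 (mod 191)
91^190 ≡ 1 (mod 191) ✓
Hence ord(91) = 190.

190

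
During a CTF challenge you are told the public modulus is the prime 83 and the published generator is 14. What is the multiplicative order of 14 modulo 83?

The order of 14 must divide φ(83) = 83 − 1 = 82 = 2 · 41.
Divisors of 82: 1, 2, 41, 82.
Compute 14^d (mod 83) for the divisors d until we hit 1:
14^1 ≡ 14
14^2 ≡ 30
14^41 ≡ 82
14^82 ≡ 1
So ord_83(14) = 82.

82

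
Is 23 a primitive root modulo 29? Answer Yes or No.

No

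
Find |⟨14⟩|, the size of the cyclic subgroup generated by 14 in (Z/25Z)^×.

10

Since 14 ∈ (Z/25Z)^×, its order divides φ(25) = φ(5^2) = 5·(5−1) = 20 = 2^2 · 5.
Divisors of 20: 1, 2, 4, 5, 10, 20.
Compute 14^d (mod 25) for the divisors d until we hit 1:
14^1 ≡ 14
14^2 ≡ 21
14^4 ≡ 16
14^5 ≡ 24
14^10 ≡ 1
Hence ord(14) = 10.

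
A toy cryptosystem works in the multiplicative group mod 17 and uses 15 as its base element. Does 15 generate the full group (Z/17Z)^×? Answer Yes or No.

φ(17) = 17 − 1 = 16 = 2^4.
It suffices to check that the order of 15 is not a proper divisor of 16: compute 15^(16/q) for q ∈ {2}.
15^8 ≡ 1 (mod 17)  [q = 2: ≡ 1 ✗]
Since 15^8 ≡ 1, the order of 15 divides 8 < 16, so 15 is not a primitive root.

No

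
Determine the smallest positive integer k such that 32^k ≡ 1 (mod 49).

The order of 32 must divide φ(49) = φ(7^2) = 7·(7−1) = 42 = 2 · 3 · 7.
Divisors of 42: 1, 2, 3, 6, 7, 14, 21, 42.
Test each divisor d:
32^1 ≡ 32 (mod 49)
32^2 ≡ 44 (mod 49)
32^3 ≡ 36 (mod 49)
32^6 ≡ 22 (mod 49)
32^7 ≡ 18 (mod 49)
32^14 ≡ 30 (mod 49)
32^21 ≡ 1 (mod 49) ✓
Therefore the multiplicative order of 32 modulo 49 is 21.

21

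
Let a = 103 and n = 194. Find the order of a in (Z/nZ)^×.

12

The order of 103 must divide φ(194) = φ(2)·φ(97) = 1·96 = 96 = 2^5 · 3.
Divisors of 96: 1, 2, 3, 4, 6, 8, 12, 16, 24, 32, 48, 96.
Check 103^d mod 194 for each divisor in increasing order:
103^1 ≡ 103 (mod 194)
103^2 ≡ 133 (mod 194)
103^3 ≡ 119 (mod 194)
103^4 ≡ 35 (mod 194)
103^6 ≡ 193 (mod 194)
103^8 ≡ 61 (mod 194)
103^12 ≡ 1 (mod 194) ✓
The smallest such exponent is 12, so the order of 103 is 12.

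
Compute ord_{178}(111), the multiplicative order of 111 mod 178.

22

ord(111) | φ(178) = φ(2)·φ(89) = 1·88 = 88 = 2^3 · 11.
Divisors of 88: 1, 2, 4, 8, 11, 22, 44, 88.
Check 111^d mod 178 for each divisor in increasing order:
111^1 ≡ 111
111^2 ≡ 39
111^4 ≡ 97
111^8 ≡ 153
111^11 ≡ 177
111^22 ≡ 1
Hence ord(111) = 22.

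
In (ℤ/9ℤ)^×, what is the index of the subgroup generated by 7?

Since 7 ∈ (Z/9Z)^×, its order divides φ(9) = φ(3^2) = 3·(3−1) = 6 = 2 · 3.
Divisors of 6: 1, 2, 3, 6.
Test each divisor d:
7^1 ≡ 7
7^2 ≡ 4
7^3 ≡ 1
Thus |⟨7⟩| = ord(7) = 3.
The index is φ(9) / ord(7) = 6 / 3 = 2.

2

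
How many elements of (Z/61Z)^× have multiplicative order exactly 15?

8

φ(61) = 61 − 1 = 60 = 2^2 · 3 · 5.
In a cyclic group of order 60, there are φ(d) elements of order d for each divisor d of 60, and zero for non-divisors.
15 = 3 · 5 divides 60, and φ(15) = 8.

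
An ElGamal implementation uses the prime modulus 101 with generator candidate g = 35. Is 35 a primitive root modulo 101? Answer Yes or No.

φ(101) = 101 − 1 = 100 = 2^2 · 5^2.
It suffices to check that the order of 35 is not a proper divisor of 100: compute 35^(100/q) for q ∈ {2, 5}.
35^50 ≡ 100 (mod 101)  [q = 2: ≢ 1 ✓]
35^20 ≡ 87 (mod 101)  [q = 5: ≢ 1 ✓]
All checks pass, so 35 has order 100 and is a primitive root modulo 101.

Yes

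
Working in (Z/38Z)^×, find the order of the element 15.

By Lagrange's theorem, ord_38(15) divides φ(38) = φ(2)·φ(19) = 1·18 = 18 = 2 · 3^2.
Divisors of 18: 1, 2, 3, 6, 9, 18.
Evaluate successive powers at the divisors of 18:
15^1 ≡ 15 (mod 38)
15^2 ≡ 35 (mod 38)
15^3 ≡ 31 (mod 38)
15^6 ≡ 11 (mod 38)
15^9 ≡ 37 (mod 38)
15^18 ≡ 1 (mod 38) ✓
Therefore the multiplicative order of 15 modulo 38 is 18.

18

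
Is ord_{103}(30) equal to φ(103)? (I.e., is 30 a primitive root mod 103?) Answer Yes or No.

No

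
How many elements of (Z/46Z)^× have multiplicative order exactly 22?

10

φ(46) = φ(2)·φ(23) = 1·22 = 22 = 2 · 11.
In a cyclic group of order 22, there are φ(d) elements of order d for each divisor d of 22, and zero for non-divisors.
22 = 2 · 11 divides 22, and φ(22) = 10.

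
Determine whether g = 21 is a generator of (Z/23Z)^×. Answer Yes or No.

Yes

φ(23) = 23 − 1 = 22 = 2 · 11.
21 is a primitive root mod 23 iff 21^(φ(23)/q) ≢ 1 for every prime q | φ(23), i.e. q ∈ {2, 11}.
21^11 ≡ 22 (mod 23)  [q = 2: ≢ 1 ✓]
21^2 ≡ 4 (mod 23)  [q = 11: ≢ 1 ✓]
None equal 1, so ord_23(21) = 22: 21 is a primitive root.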